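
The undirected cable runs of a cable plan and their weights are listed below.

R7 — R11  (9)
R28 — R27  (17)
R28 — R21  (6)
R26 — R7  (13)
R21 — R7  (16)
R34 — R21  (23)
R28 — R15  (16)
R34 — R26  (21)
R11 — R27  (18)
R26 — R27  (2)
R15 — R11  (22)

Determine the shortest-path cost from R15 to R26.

Shortest distances from R15:
R15: 0
R28: 16  (via R15)
R11: 22  (via R15)
R21: 22  (via R28)
R7: 31  (via R11)
R27: 33  (via R28)
R26: 35  (via R27)
Shortest route: R15–R28–R27–R26 = 35.

35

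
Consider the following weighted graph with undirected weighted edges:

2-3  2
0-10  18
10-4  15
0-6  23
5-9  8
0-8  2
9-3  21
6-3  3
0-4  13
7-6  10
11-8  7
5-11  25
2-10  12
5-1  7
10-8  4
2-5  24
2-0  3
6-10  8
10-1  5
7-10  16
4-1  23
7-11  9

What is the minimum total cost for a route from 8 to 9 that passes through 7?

50

Shortest 8→7: 8 → 11 → 7 = 16
Shortest 7→9: 7 → 6 → 3 → 9 = 34
Total via 7: 16 + 34 = 50.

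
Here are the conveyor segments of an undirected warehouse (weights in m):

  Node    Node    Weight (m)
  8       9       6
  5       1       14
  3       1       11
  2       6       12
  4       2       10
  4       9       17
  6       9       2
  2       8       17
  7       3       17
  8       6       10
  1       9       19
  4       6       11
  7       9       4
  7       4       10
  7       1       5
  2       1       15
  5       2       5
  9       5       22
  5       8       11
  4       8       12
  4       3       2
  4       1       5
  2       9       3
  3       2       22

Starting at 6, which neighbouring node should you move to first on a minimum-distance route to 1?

9

Compare a few routes:
6 → 4 → 1: 11+5 = 16
6 → 9 → 7 → 1: 2+4+5 = 11
Cheapest is 6 → 9 → 7 → 1 at 11 m.
So from 6 the first move is to 9.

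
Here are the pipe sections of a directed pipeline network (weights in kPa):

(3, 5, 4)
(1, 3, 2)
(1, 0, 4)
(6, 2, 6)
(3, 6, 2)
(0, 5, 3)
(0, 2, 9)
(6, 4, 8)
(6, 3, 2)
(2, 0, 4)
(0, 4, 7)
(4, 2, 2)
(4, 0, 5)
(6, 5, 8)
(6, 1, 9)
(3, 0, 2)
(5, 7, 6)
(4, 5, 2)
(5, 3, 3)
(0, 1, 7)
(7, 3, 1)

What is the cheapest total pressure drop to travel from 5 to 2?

11 kPa

Compare a few routes:
5 → 3 → 0 → 2: 3+2+9 = 14
5 → 3 → 0 → 4 → 2: 3+2+7+2 = 14
5 → 7 → 3 → 6 → 2: 6+1+2+6 = 15
5 → 3 → 6 → 2: 3+2+6 = 11
Cheapest is 5 → 3 → 6 → 2 at 11 kPa.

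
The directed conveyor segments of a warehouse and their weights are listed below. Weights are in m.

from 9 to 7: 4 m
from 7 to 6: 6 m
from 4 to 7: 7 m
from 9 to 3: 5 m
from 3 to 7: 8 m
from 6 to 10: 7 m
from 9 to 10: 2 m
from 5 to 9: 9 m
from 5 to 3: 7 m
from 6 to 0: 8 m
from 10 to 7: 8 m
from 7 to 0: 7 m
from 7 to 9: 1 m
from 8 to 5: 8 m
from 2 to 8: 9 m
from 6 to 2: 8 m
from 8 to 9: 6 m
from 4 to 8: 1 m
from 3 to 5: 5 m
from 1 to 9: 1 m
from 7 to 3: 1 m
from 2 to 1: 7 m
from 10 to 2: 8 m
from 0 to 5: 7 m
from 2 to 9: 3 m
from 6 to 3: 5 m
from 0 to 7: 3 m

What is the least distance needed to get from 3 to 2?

19 m

Shortest distances from 3:
3: 0
5: 5  (via 3)
7: 8  (via 3)
9: 9  (via 7)
10: 11  (via 9)
6: 14  (via 7)
0: 15  (via 7)
2: 19  (via 10)
Shortest route: 3 → 7 → 9 → 10 → 2 = 19 m.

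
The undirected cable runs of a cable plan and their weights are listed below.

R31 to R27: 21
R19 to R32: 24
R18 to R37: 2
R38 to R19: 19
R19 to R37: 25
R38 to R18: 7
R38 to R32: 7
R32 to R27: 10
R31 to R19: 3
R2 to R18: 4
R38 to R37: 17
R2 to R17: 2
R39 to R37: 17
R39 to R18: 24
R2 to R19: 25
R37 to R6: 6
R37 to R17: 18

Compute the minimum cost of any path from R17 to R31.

Settle nodes by increasing distance from R17:
R17: 0
R2: 2  (via R17)
R18: 6  (via R2)
R37: 8  (via R18)
R38: 13  (via R18)
R6: 14  (via R37)
R32: 20  (via R38)
R39: 25  (via R37)
R19: 27  (via R2)
R31: 30  (via R19)
Shortest route: R17–R2–R19–R31 = 30.

30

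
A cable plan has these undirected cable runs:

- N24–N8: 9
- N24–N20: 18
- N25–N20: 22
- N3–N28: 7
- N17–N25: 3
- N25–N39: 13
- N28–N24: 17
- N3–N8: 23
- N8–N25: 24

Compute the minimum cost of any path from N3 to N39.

60

Running Dijkstra from N3:
N3: 0
N28: 7  (via N3)
N8: 23  (via N3)
N24: 24  (via N28)
N20: 42  (via N24)
N25: 47  (via N8)
N17: 50  (via N25)
N39: 60  (via N25)
Shortest route: N3 → N8 → N25 → N39 = 60.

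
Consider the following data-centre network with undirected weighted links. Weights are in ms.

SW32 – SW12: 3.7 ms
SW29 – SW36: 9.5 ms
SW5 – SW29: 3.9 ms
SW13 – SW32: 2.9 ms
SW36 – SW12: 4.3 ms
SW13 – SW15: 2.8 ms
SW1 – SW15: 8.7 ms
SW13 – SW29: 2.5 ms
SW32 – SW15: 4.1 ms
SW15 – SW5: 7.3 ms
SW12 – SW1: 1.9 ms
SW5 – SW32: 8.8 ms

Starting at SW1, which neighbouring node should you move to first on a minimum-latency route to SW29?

Candidate routes:
SW1–SW15–SW13–SW29: 8.7+2.8+2.5 = 14
SW1–SW12–SW32–SW13–SW29: 1.9+3.7+2.9+2.5 = 11
Cheapest is SW1–SW12–SW32–SW13–SW29 at 11 ms.
So from SW1 the first move is to SW12.

SW12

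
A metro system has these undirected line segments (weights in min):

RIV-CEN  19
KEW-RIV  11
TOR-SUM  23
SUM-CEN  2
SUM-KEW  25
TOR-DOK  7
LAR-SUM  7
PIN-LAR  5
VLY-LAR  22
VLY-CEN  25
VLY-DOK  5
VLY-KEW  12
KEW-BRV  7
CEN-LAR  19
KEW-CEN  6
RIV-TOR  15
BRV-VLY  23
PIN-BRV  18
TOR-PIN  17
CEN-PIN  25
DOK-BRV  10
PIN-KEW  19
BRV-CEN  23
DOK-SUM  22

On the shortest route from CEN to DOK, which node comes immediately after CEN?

Enumerating some paths:
CEN - KEW - BRV - DOK: 6+7+10 = 23
CEN - VLY - DOK: 25+5 = 30
CEN - SUM - DOK: 2+22 = 24
The minimum is 23 min via CEN - KEW - BRV - DOK.
So from CEN the first move is to KEW.

KEW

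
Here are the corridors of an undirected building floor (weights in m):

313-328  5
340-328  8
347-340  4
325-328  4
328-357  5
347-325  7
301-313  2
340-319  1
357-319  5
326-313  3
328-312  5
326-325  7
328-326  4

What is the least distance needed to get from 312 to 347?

16 m

Enumerating some paths:
312 → 328 → 325 → 347: 5+4+7 = 16
312 → 328 → 340 → 347: 5+8+4 = 17
312 → 328 → 357 → 319 → 340 → 347: 5+5+5+1+4 = 20
The minimum is 16 m via 312 → 328 → 325 → 347.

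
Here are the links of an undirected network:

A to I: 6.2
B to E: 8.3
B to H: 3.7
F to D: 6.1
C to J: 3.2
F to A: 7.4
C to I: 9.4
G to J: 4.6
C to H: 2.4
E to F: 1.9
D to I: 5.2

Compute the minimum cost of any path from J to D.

17.8

Enumerating some paths:
J–C–I–D: 3.2+9.4+5.2 = 17.8
J–C–H–B–E–F–D: 3.2+2.4+3.7+8.3+1.9+6.1 = 25.6
The minimum is 17.8 via J–C–I–D.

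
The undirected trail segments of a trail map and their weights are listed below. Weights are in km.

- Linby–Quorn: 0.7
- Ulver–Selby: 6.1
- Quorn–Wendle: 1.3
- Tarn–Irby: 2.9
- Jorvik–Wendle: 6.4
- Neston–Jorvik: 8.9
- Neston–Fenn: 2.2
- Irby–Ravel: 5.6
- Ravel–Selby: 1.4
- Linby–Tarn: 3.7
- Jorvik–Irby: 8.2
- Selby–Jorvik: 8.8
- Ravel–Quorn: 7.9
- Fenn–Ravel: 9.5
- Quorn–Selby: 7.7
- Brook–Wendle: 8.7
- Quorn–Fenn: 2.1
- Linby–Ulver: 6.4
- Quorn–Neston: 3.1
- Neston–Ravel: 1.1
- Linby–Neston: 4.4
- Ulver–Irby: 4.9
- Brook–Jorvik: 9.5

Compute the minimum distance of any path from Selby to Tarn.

Enumerating some paths:
Selby–Ravel–Neston–Quorn–Linby–Tarn: 1.4+1.1+3.1+0.7+3.7 = 10
Selby–Ravel–Irby–Tarn: 1.4+5.6+2.9 = 9.9
Cheapest is Selby–Ravel–Irby–Tarn at 9.9 km.

9.9 km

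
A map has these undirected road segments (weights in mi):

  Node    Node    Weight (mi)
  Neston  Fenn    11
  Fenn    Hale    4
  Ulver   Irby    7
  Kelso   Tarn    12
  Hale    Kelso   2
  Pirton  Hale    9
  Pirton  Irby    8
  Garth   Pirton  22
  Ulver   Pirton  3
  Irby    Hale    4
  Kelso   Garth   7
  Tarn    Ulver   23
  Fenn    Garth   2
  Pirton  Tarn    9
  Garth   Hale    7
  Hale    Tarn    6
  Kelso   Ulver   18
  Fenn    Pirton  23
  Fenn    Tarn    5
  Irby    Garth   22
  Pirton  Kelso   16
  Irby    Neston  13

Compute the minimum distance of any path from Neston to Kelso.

17 mi

Enumerating some paths:
Neston - Fenn - Hale - Kelso: 11+4+2 = 17
Neston - Irby - Hale - Kelso: 13+4+2 = 19
Neston - Fenn - Garth - Hale - Kelso: 11+2+7+2 = 22
Neston - Fenn - Garth - Kelso: 11+2+7 = 20
The minimum is 17 mi via Neston - Fenn - Hale - Kelso.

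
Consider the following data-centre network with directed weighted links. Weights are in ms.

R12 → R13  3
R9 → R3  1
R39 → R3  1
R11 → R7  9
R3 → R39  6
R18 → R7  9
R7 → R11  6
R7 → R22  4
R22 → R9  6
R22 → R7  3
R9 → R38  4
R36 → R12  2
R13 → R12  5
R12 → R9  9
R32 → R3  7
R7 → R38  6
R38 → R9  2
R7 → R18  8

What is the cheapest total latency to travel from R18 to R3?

Compare a few routes:
R18 - R7 - R22 - R9 - R3: 9+4+6+1 = 20
R18 - R7 - R38 - R9 - R3: 9+6+2+1 = 18
Cheapest is R18 - R7 - R38 - R9 - R3 at 18 ms.

18 ms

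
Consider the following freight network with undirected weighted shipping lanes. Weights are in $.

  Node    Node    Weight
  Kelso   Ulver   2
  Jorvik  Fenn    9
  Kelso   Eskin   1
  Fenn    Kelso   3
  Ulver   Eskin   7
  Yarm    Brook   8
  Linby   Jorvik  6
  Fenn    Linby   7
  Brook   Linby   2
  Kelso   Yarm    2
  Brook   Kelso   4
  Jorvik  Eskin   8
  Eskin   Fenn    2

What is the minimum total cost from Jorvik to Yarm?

Enumerating some paths:
Jorvik–Fenn–Eskin–Kelso–Yarm: 9+2+1+2 = 14
Jorvik–Eskin–Kelso–Yarm: 8+1+2 = 11
Jorvik–Fenn–Kelso–Yarm: 9+3+2 = 14
Jorvik–Linby–Brook–Kelso–Yarm: 6+2+4+2 = 14
Cheapest is Jorvik–Eskin–Kelso–Yarm at $11.

$11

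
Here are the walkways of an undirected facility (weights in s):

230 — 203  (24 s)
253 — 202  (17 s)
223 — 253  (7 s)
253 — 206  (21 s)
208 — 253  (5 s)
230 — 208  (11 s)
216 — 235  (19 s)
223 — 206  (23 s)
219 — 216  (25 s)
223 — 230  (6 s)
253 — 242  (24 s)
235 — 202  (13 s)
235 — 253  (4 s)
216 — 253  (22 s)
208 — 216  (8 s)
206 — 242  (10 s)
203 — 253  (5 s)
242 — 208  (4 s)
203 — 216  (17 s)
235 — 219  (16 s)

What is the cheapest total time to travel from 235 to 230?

Running Dijkstra from 235:
235: 0
253: 4  (via 235)
208: 9  (via 253)
203: 9  (via 253)
223: 11  (via 253)
202: 13  (via 235)
242: 13  (via 208)
219: 16  (via 235)
230: 17  (via 223)
Shortest route: 235–253–223–230 = 17 s.

17 s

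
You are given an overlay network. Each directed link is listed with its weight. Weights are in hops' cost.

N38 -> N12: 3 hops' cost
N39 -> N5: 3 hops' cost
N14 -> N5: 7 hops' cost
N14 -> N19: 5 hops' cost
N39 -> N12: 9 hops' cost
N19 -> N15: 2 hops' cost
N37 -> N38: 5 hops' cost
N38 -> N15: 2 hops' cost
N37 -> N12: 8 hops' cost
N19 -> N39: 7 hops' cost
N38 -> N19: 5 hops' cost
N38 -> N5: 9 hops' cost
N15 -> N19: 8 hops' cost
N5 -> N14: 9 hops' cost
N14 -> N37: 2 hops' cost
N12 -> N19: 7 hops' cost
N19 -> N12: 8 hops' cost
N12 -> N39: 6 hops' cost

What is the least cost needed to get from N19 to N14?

Shortest distances from N19:
N19: 0
N15: 2  (via N19)
N39: 7  (via N19)
N12: 8  (via N19)
N5: 10  (via N39)
N14: 19  (via N5)
Shortest route: N19–N39–N5–N14 = 19 hops' cost.

19 hops' cost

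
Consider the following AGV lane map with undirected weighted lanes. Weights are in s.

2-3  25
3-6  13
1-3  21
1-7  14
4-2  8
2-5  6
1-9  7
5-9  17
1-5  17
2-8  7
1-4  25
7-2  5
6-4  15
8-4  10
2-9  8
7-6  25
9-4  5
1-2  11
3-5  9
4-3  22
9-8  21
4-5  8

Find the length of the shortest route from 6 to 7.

25 s

Running Dijkstra from 6:
6: 0
3: 13  (via 6)
4: 15  (via 6)
9: 20  (via 4)
5: 22  (via 3)
2: 23  (via 4)
7: 25  (via 6)
Shortest route: 6 → 7 = 25 s.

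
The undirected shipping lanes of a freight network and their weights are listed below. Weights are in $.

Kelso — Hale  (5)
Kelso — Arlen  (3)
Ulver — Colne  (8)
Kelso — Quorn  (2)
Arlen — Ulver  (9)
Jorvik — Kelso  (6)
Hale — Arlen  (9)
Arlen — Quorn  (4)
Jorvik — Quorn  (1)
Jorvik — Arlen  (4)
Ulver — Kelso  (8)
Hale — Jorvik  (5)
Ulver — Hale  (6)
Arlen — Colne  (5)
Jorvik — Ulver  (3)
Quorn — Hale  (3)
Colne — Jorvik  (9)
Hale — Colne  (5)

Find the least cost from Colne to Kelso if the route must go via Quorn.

Shortest Colne→Quorn: Colne–Hale–Quorn = 8
Shortest Quorn→Kelso: Quorn–Kelso = 2
Total via Quorn: 8 + 2 = $10.

$10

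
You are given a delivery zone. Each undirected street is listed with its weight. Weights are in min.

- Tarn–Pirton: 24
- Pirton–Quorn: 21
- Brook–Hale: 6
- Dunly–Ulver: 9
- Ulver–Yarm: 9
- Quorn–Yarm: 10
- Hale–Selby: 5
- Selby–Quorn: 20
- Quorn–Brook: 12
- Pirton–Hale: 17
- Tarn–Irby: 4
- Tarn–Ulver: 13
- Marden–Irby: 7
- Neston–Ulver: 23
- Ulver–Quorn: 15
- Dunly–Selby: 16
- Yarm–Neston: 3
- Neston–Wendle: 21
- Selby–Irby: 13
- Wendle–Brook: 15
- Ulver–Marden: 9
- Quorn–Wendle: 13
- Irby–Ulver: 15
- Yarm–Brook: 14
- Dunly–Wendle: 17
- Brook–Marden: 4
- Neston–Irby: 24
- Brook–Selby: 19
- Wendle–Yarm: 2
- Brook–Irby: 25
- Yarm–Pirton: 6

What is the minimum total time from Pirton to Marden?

24 min

Candidate routes:
Pirton–Yarm–Ulver–Marden: 6+9+9 = 24
Pirton–Yarm–Wendle–Brook–Marden: 6+2+15+4 = 27
Pirton–Hale–Brook–Marden: 17+6+4 = 27
Cheapest is Pirton–Yarm–Ulver–Marden at 24 min.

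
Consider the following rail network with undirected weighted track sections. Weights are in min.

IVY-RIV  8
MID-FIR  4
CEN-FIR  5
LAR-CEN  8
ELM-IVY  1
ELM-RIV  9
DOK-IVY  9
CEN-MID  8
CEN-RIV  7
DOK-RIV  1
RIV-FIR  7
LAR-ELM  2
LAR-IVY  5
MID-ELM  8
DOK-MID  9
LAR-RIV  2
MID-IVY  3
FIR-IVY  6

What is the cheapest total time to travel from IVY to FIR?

6 min

Settle nodes by increasing distance from IVY:
IVY: 0
ELM: 1  (via IVY)
LAR: 3  (via ELM)
MID: 3  (via IVY)
RIV: 5  (via LAR)
FIR: 6  (via IVY)
Shortest route: IVY → FIR = 6 min.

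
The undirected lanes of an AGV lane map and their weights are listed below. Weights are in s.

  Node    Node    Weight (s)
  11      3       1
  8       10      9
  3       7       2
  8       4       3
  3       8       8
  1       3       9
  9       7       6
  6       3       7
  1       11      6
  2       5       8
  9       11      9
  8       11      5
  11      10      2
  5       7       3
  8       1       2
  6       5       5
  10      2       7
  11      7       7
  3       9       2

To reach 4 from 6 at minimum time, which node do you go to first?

Enumerating some paths:
6 - 3 - 11 - 1 - 8 - 4: 7+1+6+2+3 = 19
6 - 3 - 8 - 4: 7+8+3 = 18
6 - 3 - 11 - 8 - 4: 7+1+5+3 = 16
The minimum is 16 s via 6 - 3 - 11 - 8 - 4.
So from 6 the first move is to 3.

3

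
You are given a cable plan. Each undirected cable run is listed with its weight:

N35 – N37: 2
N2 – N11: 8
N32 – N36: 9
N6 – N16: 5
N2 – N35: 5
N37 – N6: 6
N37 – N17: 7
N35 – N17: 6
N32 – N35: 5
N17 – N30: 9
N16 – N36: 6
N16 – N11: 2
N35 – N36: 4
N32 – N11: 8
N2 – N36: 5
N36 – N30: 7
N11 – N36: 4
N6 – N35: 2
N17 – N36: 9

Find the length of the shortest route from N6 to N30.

Compare a few routes:
N6–N16–N36–N30: 5+6+7 = 18
N6–N35–N17–N30: 2+6+9 = 17
N6–N35–N36–N30: 2+4+7 = 13
The minimum is 13 via N6–N35–N36–N30.

13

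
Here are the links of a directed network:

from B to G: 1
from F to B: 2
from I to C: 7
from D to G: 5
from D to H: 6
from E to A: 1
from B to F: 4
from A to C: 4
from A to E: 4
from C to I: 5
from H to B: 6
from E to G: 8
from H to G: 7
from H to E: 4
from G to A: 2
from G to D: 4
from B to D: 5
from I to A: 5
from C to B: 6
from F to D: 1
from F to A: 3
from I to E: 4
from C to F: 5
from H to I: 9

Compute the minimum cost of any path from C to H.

Running Dijkstra from C:
C: 0
F: 5  (via C)
I: 5  (via C)
B: 6  (via C)
D: 6  (via F)
G: 7  (via B)
A: 8  (via F)
E: 9  (via I)
H: 12  (via D)
Shortest route: C–F–D–H = 12.

12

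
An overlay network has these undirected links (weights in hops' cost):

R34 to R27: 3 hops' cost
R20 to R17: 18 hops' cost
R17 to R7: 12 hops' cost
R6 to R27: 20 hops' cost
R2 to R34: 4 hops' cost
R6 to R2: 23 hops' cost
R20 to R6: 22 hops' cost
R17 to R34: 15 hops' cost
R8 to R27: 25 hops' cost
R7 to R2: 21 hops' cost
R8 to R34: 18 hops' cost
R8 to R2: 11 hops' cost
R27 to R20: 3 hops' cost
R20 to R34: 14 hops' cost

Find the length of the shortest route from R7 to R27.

Shortest distances from R7:
R7: 0
R17: 12  (via R7)
R2: 21  (via R7)
R34: 25  (via R2)
R27: 28  (via R34)
Shortest route: R7 → R2 → R34 → R27 = 28 hops' cost.

28 hops' cost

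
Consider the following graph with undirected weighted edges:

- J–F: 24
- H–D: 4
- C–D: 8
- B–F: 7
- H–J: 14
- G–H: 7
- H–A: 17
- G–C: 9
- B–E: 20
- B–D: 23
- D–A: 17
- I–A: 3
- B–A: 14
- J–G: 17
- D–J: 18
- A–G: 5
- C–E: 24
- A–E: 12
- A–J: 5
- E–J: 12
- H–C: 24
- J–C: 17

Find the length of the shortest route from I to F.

24

Compare a few routes:
I - A - J - F: 3+5+24 = 32
I - A - E - B - F: 3+12+20+7 = 42
I - A - J - E - B - F: 3+5+12+20+7 = 47
I - A - B - F: 3+14+7 = 24
The minimum is 24 via I - A - B - F.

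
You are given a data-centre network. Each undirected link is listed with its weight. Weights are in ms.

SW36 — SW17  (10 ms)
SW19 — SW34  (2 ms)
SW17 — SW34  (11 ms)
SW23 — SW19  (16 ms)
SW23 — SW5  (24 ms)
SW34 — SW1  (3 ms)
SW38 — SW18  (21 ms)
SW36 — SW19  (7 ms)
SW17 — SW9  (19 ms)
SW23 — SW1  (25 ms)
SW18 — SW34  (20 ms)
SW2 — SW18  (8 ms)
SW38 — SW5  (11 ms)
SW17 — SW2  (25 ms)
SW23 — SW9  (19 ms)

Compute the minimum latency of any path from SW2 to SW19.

Compare a few routes:
SW2–SW17–SW34–SW19: 25+11+2 = 38
SW2–SW18–SW34–SW19: 8+20+2 = 30
SW2–SW17–SW36–SW19: 25+10+7 = 42
SW2–SW18–SW34–SW17–SW36–SW19: 8+20+11+10+7 = 56
Cheapest is SW2–SW18–SW34–SW19 at 30 ms.

30 ms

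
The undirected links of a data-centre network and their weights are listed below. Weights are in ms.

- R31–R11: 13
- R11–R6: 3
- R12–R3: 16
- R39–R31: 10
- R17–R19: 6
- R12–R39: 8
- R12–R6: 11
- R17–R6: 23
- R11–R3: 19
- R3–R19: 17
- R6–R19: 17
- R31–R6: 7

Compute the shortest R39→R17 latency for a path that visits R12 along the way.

42 ms

Best R39 to R12: R39–R12 costing 8
Best R12 to R17: R12–R6–R17 costing 34
Total via R12: 8 + 34 = 42 ms.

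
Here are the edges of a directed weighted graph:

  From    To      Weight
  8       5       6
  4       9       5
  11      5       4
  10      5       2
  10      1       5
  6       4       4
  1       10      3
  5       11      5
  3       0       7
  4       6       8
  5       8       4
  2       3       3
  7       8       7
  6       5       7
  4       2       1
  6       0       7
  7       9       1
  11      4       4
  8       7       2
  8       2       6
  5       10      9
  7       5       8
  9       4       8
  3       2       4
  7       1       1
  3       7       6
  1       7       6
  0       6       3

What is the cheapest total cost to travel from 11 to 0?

Candidate routes:
11 - 4 - 6 - 0: 4+8+7 = 19
11 - 5 - 8 - 2 - 3 - 0: 4+4+6+3+7 = 24
11 - 4 - 2 - 3 - 0: 4+1+3+7 = 15
Cheapest is 11 - 4 - 2 - 3 - 0 at 15.

15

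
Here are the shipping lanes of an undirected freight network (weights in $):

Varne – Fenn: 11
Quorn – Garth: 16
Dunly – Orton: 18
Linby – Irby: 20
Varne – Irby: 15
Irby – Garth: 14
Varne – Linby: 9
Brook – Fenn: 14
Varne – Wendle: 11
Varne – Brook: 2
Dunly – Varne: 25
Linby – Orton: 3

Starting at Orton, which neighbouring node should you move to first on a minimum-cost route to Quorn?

Candidate routes:
Orton - Linby - Irby - Garth - Quorn: 3+20+14+16 = 53
Orton - Linby - Varne - Irby - Garth - Quorn: 3+9+15+14+16 = 57
The minimum is $53 via Orton - Linby - Irby - Garth - Quorn.
So from Orton the first move is to Linby.

Linby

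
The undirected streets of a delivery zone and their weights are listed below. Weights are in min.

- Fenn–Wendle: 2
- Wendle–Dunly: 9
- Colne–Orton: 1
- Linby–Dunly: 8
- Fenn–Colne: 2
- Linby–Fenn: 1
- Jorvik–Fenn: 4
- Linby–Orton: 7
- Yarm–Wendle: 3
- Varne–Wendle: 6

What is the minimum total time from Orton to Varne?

Enumerating some paths:
Orton - Linby - Fenn - Wendle - Varne: 7+1+2+6 = 16
Orton - Colne - Fenn - Wendle - Varne: 1+2+2+6 = 11
The minimum is 11 min via Orton - Colne - Fenn - Wendle - Varne.

11 min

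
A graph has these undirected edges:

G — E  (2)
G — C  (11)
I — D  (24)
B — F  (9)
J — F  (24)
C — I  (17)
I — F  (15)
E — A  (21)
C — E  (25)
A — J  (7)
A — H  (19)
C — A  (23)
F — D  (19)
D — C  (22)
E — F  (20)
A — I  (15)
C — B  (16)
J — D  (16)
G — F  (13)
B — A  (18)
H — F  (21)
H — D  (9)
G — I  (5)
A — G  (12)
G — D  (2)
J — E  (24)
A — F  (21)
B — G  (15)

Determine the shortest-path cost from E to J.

20

Running Dijkstra from E:
E: 0
G: 2  (via E)
D: 4  (via G)
I: 7  (via G)
C: 13  (via G)
H: 13  (via D)
A: 14  (via G)
F: 15  (via G)
B: 17  (via G)
J: 20  (via D)
Shortest route: E → G → D → J = 20.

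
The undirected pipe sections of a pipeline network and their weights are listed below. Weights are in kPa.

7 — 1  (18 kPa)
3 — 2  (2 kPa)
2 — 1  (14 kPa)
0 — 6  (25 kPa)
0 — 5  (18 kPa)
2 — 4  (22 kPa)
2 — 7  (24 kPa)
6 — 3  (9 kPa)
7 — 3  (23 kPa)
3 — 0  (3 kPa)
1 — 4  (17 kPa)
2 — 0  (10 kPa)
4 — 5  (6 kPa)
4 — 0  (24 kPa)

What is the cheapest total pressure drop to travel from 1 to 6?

25 kPa

Compare a few routes:
1 → 2 → 3 → 0 → 6: 14+2+3+25 = 44
1 → 2 → 0 → 3 → 6: 14+10+3+9 = 36
1 → 2 → 0 → 6: 14+10+25 = 49
1 → 2 → 3 → 6: 14+2+9 = 25
Cheapest is 1 → 2 → 3 → 6 at 25 kPa.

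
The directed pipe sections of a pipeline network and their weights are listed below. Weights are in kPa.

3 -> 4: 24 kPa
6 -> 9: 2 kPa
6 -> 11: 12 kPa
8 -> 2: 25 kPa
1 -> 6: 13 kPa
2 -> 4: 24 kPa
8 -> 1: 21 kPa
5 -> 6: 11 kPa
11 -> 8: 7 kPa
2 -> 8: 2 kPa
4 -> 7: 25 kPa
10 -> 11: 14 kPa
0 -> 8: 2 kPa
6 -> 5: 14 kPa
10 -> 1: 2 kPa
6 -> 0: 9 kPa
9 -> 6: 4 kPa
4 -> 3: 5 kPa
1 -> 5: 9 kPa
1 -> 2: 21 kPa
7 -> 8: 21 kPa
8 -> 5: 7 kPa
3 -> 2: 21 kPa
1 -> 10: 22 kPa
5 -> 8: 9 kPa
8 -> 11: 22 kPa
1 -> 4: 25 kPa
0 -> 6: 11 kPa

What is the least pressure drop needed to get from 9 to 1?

Settle nodes by increasing distance from 9:
9: 0
6: 4  (via 9)
0: 13  (via 6)
8: 15  (via 0)
11: 16  (via 6)
5: 18  (via 6)
1: 36  (via 8)
Shortest route: 9–6–0–8–1 = 36 kPa.

36 kPa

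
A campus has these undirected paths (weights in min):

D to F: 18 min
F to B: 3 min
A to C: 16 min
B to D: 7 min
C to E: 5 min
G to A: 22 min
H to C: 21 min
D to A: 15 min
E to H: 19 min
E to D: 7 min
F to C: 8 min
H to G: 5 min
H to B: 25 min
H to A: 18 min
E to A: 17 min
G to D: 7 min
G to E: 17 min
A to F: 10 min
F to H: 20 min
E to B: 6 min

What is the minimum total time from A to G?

22 min

Settle nodes by increasing distance from A:
A: 0
F: 10  (via A)
B: 13  (via F)
D: 15  (via A)
C: 16  (via A)
E: 17  (via A)
H: 18  (via A)
G: 22  (via A)
Shortest route: A → G = 22 min.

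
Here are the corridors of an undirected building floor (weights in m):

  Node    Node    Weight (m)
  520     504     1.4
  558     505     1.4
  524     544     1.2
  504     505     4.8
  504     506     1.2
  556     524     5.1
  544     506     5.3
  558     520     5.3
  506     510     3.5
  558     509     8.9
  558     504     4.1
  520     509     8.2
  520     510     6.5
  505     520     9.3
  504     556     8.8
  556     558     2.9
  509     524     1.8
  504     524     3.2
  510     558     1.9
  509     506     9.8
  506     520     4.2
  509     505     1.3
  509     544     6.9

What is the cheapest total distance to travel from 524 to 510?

6.4 m

Enumerating some paths:
524–504–558–510: 3.2+4.1+1.9 = 9.2
524–556–558–510: 5.1+2.9+1.9 = 9.9
524–504–506–510: 3.2+1.2+3.5 = 7.9
524–509–505–558–510: 1.8+1.3+1.4+1.9 = 6.4
The minimum is 6.4 m via 524–509–505–558–510.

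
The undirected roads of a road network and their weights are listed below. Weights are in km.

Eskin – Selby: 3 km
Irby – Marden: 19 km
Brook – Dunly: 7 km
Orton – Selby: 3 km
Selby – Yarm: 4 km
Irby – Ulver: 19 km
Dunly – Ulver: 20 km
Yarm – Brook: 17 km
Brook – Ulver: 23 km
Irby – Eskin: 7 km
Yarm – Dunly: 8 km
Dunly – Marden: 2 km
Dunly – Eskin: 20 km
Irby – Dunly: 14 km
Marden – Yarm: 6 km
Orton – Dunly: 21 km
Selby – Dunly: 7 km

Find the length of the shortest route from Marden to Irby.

Enumerating some paths:
Marden - Dunly - Selby - Eskin - Irby: 2+7+3+7 = 19
Marden - Dunly - Irby: 2+14 = 16
Marden - Irby: 19 = 19
The minimum is 16 km via Marden - Dunly - Irby.

16 km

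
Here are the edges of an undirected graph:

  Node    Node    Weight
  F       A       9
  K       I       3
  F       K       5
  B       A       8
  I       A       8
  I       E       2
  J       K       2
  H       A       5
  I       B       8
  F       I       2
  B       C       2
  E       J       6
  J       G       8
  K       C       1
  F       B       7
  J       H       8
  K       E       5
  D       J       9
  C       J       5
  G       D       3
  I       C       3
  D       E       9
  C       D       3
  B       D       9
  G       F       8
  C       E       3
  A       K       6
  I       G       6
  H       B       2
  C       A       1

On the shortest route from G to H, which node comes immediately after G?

Candidate routes:
G - D - C - B - H: 3+3+2+2 = 10
G - D - C - A - H: 3+3+1+5 = 12
G - I - C - B - H: 6+3+2+2 = 13
Cheapest is G - D - C - B - H at 10.
So from G the first move is to D.

D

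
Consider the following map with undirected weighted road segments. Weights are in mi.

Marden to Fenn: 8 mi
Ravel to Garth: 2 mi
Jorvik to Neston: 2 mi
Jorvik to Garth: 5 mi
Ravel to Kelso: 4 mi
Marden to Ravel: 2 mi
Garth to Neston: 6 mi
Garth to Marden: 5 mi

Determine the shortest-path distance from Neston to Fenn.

18 mi

Compare a few routes:
Neston - Garth - Ravel - Marden - Fenn: 6+2+2+8 = 18
Neston - Jorvik - Garth - Ravel - Marden - Fenn: 2+5+2+2+8 = 19
The minimum is 18 mi via Neston - Garth - Ravel - Marden - Fenn.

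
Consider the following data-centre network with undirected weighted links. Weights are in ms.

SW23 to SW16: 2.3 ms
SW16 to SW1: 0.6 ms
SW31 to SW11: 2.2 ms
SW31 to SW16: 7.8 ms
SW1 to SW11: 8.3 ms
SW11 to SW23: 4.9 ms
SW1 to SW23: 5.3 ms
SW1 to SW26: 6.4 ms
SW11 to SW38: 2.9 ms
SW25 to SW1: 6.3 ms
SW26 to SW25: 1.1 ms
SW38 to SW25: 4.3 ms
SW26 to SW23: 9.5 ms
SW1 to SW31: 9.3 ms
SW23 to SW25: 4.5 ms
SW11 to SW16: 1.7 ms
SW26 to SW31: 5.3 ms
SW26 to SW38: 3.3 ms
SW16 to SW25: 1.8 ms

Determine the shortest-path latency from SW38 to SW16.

4.6 ms

Candidate routes:
SW38–SW11–SW16: 2.9+1.7 = 4.6
SW38–SW11–SW23–SW16: 2.9+4.9+2.3 = 10.1
SW38–SW25–SW16: 4.3+1.8 = 6.1
SW38–SW26–SW25–SW16: 3.3+1.1+1.8 = 6.2
Cheapest is SW38–SW11–SW16 at 4.6 ms.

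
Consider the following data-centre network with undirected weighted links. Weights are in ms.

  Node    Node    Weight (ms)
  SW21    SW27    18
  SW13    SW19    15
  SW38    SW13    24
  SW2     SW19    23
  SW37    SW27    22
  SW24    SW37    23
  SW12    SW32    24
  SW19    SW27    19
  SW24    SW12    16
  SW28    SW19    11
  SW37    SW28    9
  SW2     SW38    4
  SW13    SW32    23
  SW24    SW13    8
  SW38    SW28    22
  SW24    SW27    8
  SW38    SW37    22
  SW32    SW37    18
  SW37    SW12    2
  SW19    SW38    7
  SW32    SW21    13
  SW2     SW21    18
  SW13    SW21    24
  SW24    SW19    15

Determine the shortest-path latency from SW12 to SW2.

28 ms

Running Dijkstra from SW12:
SW12: 0
SW37: 2  (via SW12)
SW28: 11  (via SW37)
SW24: 16  (via SW12)
SW32: 20  (via SW37)
SW19: 22  (via SW28)
SW13: 24  (via SW24)
SW27: 24  (via SW37)
SW38: 24  (via SW37)
SW2: 28  (via SW38)
Shortest route: SW12 → SW37 → SW38 → SW2 = 28 ms.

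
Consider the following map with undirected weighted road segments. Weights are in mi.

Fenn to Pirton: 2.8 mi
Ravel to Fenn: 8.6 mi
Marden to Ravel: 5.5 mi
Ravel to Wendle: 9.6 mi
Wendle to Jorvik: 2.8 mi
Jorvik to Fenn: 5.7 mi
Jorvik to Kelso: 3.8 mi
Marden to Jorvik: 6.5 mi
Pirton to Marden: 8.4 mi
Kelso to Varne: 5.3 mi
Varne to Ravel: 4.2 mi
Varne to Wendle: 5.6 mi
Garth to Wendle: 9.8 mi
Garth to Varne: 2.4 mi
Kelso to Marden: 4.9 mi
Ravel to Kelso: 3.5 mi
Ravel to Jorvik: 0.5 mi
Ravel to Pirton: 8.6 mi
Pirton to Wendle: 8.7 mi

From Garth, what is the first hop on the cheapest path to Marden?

Candidate routes:
Garth–Varne–Kelso–Marden: 2.4+5.3+4.9 = 12.6
Garth–Varne–Ravel–Marden: 2.4+4.2+5.5 = 12.1
Garth–Varne–Ravel–Kelso–Marden: 2.4+4.2+3.5+4.9 = 15
Garth–Varne–Ravel–Jorvik–Marden: 2.4+4.2+0.5+6.5 = 13.6
The minimum is 12.1 mi via Garth–Varne–Ravel–Marden.
So from Garth the first move is to Varne.

Varne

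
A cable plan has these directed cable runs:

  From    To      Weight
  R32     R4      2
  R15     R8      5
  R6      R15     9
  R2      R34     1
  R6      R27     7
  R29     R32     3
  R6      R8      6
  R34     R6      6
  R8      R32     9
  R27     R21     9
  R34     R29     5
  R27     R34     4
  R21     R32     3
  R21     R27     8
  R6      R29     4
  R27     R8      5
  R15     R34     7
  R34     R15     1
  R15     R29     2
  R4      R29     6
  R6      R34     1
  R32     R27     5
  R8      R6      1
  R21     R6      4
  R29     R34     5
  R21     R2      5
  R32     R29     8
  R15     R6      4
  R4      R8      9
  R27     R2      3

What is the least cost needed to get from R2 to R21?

Candidate routes:
R2–R34–R15–R6–R27–R21: 1+1+4+7+9 = 22
R2–R34–R15–R29–R32–R27–R21: 1+1+2+3+5+9 = 21
R2–R34–R6–R27–R21: 1+6+7+9 = 23
R2–R34–R29–R32–R27–R21: 1+5+3+5+9 = 23
Cheapest is R2–R34–R15–R29–R32–R27–R21 at 21.

21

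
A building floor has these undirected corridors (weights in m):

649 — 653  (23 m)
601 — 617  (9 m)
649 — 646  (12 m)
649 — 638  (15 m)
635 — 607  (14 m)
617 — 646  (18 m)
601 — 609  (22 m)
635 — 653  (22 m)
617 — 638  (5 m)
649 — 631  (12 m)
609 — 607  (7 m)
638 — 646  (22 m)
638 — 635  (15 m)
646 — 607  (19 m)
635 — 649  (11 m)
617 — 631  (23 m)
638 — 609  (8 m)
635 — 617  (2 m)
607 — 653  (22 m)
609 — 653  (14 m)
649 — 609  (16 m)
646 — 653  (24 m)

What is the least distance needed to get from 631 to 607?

Compare a few routes:
631–649–638–609–607: 12+15+8+7 = 42
631–649–635–607: 12+11+14 = 37
631–617–635–607: 23+2+14 = 39
631–649–609–607: 12+16+7 = 35
Cheapest is 631–649–609–607 at 35 m.

35 m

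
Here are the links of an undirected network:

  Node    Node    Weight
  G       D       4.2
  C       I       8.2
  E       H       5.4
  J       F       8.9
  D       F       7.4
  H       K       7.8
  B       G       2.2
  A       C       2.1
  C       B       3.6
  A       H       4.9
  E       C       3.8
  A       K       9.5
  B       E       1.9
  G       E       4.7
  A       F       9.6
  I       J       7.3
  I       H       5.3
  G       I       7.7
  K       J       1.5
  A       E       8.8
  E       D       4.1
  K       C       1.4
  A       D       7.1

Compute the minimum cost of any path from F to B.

Shortest distances from F:
F: 0
D: 7.4  (via F)
J: 8.9  (via F)
A: 9.6  (via F)
K: 10.4  (via J)
E: 11.5  (via D)
G: 11.6  (via D)
C: 11.7  (via A)
B: 13.4  (via E)
Shortest route: F → D → E → B = 13.4.

13.4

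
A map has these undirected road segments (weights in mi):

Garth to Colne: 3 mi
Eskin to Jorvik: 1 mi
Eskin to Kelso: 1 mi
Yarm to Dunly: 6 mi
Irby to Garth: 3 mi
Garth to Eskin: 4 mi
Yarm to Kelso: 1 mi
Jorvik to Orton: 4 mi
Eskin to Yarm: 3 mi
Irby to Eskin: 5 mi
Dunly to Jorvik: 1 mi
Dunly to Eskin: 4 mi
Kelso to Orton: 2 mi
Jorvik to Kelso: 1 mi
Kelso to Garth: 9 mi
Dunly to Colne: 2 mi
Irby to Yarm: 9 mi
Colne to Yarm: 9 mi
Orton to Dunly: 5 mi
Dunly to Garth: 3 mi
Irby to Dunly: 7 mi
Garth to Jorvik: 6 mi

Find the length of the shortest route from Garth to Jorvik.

Compare a few routes:
Garth → Eskin → Jorvik: 4+1 = 5
Garth → Colne → Dunly → Jorvik: 3+2+1 = 6
Garth → Jorvik: 6 = 6
Garth → Dunly → Jorvik: 3+1 = 4
The minimum is 4 mi via Garth → Dunly → Jorvik.

4 mi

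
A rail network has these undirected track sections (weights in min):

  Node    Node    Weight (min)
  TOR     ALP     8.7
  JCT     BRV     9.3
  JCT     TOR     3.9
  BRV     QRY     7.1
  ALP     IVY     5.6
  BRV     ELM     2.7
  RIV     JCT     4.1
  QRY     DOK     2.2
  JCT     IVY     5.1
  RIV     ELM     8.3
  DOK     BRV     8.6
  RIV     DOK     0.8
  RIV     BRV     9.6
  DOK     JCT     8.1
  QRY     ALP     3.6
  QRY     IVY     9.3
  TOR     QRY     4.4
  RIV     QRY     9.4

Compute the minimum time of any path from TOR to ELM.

Shortest distances from TOR:
TOR: 0
JCT: 3.9  (via TOR)
QRY: 4.4  (via TOR)
DOK: 6.6  (via QRY)
RIV: 7.4  (via DOK)
ALP: 8  (via QRY)
IVY: 9  (via JCT)
BRV: 11.5  (via QRY)
ELM: 14.2  (via BRV)
Shortest route: TOR → QRY → BRV → ELM = 14.2 min.

14.2 min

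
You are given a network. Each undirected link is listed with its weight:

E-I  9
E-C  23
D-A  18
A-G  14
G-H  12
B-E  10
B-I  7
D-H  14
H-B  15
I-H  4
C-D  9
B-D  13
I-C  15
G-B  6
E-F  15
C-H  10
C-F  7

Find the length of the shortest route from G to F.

Shortest distances from G:
G: 0
B: 6  (via G)
H: 12  (via G)
I: 13  (via B)
A: 14  (via G)
E: 16  (via B)
D: 19  (via B)
C: 22  (via H)
F: 29  (via C)
Shortest route: G → H → C → F = 29.

29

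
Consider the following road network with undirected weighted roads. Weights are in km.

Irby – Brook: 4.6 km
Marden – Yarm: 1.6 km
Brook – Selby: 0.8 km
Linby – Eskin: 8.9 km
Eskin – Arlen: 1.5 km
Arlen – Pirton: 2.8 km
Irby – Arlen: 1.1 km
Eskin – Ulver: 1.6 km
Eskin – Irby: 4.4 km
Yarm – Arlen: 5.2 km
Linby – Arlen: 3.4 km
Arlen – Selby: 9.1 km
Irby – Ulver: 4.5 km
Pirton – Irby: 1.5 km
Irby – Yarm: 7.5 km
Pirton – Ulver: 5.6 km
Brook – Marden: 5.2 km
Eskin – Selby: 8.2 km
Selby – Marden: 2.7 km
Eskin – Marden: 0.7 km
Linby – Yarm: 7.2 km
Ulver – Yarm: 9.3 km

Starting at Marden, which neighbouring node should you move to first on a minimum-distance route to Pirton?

Enumerating some paths:
Marden–Eskin–Arlen–Pirton: 0.7+1.5+2.8 = 5
Marden–Eskin–Arlen–Irby–Pirton: 0.7+1.5+1.1+1.5 = 4.8
Marden–Eskin–Irby–Pirton: 0.7+4.4+1.5 = 6.6
Marden–Eskin–Ulver–Pirton: 0.7+1.6+5.6 = 7.9
The minimum is 4.8 km via Marden–Eskin–Arlen–Irby–Pirton.
So from Marden the first move is to Eskin.

Eskin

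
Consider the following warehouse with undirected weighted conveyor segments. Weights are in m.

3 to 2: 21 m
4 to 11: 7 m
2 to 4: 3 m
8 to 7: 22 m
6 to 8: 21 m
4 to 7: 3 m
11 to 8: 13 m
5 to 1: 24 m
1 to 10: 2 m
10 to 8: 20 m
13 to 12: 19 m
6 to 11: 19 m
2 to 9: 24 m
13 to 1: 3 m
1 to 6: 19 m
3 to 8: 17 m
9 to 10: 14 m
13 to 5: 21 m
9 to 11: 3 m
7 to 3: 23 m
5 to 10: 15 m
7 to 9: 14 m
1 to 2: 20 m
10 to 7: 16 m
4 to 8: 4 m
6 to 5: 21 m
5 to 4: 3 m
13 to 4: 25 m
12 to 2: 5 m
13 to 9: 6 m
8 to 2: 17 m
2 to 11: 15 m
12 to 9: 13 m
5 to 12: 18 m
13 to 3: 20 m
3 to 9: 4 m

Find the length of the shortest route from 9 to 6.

Compare a few routes:
9–13–1–6: 6+3+19 = 28
9–11–6: 3+19 = 22
The minimum is 22 m via 9–11–6.

22 m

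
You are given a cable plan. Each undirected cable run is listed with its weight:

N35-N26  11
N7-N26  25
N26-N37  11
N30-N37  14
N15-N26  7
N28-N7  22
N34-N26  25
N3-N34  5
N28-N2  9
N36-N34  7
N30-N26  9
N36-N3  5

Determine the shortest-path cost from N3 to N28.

Enumerating some paths:
N3 → N36 → N34 → N26 → N7 → N28: 5+7+25+25+22 = 84
N3 → N34 → N26 → N7 → N28: 5+25+25+22 = 77
Cheapest is N3 → N34 → N26 → N7 → N28 at 77.

77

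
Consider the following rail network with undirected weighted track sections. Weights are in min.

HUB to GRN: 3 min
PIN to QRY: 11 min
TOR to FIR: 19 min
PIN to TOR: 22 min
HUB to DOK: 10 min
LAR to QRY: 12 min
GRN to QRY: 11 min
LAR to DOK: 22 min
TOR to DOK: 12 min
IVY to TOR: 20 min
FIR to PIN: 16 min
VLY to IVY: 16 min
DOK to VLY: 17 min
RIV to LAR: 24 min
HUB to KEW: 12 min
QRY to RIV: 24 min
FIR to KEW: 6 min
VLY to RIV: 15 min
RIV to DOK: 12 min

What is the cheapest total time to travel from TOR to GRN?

25 min

Settle nodes by increasing distance from TOR:
TOR: 0
DOK: 12  (via TOR)
FIR: 19  (via TOR)
IVY: 20  (via TOR)
PIN: 22  (via TOR)
HUB: 22  (via DOK)
RIV: 24  (via DOK)
GRN: 25  (via HUB)
Shortest route: TOR–DOK–HUB–GRN = 25 min.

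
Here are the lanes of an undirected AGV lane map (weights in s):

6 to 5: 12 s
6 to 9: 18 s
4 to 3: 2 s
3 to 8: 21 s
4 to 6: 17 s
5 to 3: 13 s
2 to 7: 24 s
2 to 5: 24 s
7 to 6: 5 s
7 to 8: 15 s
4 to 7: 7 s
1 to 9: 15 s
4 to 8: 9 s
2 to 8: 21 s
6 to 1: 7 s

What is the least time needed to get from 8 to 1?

27 s

Settle nodes by increasing distance from 8:
8: 0
4: 9  (via 8)
3: 11  (via 4)
7: 15  (via 8)
6: 20  (via 7)
2: 21  (via 8)
5: 24  (via 3)
1: 27  (via 6)
Shortest route: 8–7–6–1 = 27 s.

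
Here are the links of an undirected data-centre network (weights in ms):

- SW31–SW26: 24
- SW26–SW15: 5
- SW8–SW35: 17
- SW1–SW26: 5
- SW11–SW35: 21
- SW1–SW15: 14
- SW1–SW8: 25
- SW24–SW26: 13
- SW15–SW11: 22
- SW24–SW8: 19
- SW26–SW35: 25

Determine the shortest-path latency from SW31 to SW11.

51 ms

Candidate routes:
SW31 - SW26 - SW35 - SW11: 24+25+21 = 70
SW31 - SW26 - SW1 - SW8 - SW35 - SW11: 24+5+25+17+21 = 92
SW31 - SW26 - SW15 - SW11: 24+5+22 = 51
SW31 - SW26 - SW1 - SW15 - SW11: 24+5+14+22 = 65
Cheapest is SW31 - SW26 - SW15 - SW11 at 51 ms.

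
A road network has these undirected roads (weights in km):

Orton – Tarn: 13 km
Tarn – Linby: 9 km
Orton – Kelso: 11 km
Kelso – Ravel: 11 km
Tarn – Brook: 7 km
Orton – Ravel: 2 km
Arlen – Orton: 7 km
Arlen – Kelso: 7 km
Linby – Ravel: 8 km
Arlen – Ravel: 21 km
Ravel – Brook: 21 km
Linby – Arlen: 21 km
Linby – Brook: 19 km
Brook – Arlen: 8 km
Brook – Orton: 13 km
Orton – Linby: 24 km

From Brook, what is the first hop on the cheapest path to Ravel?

Candidate routes:
Brook–Arlen–Orton–Ravel: 8+7+2 = 17
Brook–Orton–Ravel: 13+2 = 15
Cheapest is Brook–Orton–Ravel at 15 km.
So from Brook the first move is to Orton.

Orton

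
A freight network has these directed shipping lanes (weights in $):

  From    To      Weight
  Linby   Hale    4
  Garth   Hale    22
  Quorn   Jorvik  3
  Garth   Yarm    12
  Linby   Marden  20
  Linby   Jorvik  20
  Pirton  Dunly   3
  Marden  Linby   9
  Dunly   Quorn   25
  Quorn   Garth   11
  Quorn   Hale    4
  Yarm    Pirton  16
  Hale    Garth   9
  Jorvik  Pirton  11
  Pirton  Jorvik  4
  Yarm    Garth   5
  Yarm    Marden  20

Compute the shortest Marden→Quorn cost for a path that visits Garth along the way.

Best Marden to Garth: Marden–Linby–Hale–Garth costing 22
Shortest Garth→Quorn: Garth–Yarm–Pirton–Dunly–Quorn = 56
Total via Garth: 22 + 56 = $78.

$78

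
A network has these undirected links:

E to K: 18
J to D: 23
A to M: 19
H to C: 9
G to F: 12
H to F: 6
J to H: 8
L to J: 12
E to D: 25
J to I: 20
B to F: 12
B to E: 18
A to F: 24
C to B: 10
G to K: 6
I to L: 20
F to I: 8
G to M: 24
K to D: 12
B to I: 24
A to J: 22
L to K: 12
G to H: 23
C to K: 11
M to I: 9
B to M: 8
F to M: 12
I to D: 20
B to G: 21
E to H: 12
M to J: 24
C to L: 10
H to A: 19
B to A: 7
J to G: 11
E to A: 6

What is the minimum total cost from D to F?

28

Shortest distances from D:
D: 0
K: 12  (via D)
G: 18  (via K)
I: 20  (via D)
C: 23  (via K)
J: 23  (via D)
L: 24  (via K)
E: 25  (via D)
F: 28  (via I)
Shortest route: D → I → F = 28.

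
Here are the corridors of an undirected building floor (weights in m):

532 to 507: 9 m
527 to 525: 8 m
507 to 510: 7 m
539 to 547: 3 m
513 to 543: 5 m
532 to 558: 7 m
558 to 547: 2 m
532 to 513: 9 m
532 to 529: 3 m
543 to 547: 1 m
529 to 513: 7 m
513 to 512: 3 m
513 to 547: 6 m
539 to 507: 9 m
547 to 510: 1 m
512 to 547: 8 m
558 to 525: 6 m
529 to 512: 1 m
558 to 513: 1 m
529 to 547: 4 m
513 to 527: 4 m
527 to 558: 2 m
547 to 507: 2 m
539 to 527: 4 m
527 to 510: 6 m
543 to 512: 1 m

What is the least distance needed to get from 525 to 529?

Shortest distances from 525:
525: 0
558: 6  (via 525)
513: 7  (via 558)
527: 8  (via 525)
547: 8  (via 558)
510: 9  (via 547)
543: 9  (via 547)
512: 10  (via 513)
507: 10  (via 547)
529: 11  (via 512)
Shortest route: 525–558–513–512–529 = 11 m.

11 m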